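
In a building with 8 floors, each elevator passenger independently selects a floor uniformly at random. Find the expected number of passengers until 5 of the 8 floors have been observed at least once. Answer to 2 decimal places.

7.08

With k distinct floors already seen, the next new one arrives after an expected 8/(8-k) passengers.
Sum over k = 0,...,4: E = 8/8 + 8/7 + 8/6 + 8/5 + 8/4 = 7.076.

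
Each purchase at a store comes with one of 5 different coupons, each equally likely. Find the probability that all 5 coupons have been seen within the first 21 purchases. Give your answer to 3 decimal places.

By inclusion–exclusion over which coupons are missing,
P(all seen) = Σ_{j=0}^{5} (-1)^j C(5,j)((5-j)/5)^21
= 1.0000 - 0.0461 + 0.0002 - 0.0000 + 0.0000 - 0.0000
= 0.9541.

0.954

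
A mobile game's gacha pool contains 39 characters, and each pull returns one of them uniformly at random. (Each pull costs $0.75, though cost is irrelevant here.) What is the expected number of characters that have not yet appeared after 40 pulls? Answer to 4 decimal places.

For each character, P(unseen after 40) = (38/39)^40 = 0.35380.
By linearity of expectation, E[unseen] = 39·(38/39)^40 = 13.79826.

13.7983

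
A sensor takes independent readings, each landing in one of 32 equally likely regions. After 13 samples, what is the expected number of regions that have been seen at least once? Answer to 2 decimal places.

10.82

For each region, P(seen in 13 samples) = 1 - (31/32)^13 = 0.338.
By linearity of expectation, E[distinct seen] = 32·(1 - (31/32)^13) = 10.821.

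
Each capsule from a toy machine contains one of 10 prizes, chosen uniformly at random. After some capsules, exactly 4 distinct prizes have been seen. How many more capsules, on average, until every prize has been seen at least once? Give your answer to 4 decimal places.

24.5000

With k distinct prizes already seen, the next new one takes an expected 10/(10-k) capsules.
Sum over k = 4,...,9: E = 10/6 + 10/5 + 10/4 + 10/3 + 10/2 + 10/1 = 24.50000.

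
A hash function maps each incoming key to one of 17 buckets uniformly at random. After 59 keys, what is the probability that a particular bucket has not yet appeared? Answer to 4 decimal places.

0.0280

On each key the fixed bucket fails to appear with probability 16/17.
P(still missing after 59) = (16/17)^59 = 0.02796.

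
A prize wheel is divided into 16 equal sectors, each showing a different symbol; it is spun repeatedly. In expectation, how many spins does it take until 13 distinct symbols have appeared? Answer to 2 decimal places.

With k distinct symbols already seen, the next new one arrives after an expected 16/(16-k) spins.
Sum over k = 0,...,12: E = 16/16 + 16/15 + 16/14 + ... + 16/5 + 16/4 = 24.758.

24.76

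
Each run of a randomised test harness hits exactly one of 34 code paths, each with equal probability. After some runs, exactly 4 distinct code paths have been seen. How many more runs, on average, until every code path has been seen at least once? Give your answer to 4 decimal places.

135.8296

From k distinct to k+1 distinct takes on average 34/(34-k) runs.
Sum over k = 4,...,33: E = 34/30 + 34/29 + 34/28 + ... + 34/2 + 34/1 = 135.82956.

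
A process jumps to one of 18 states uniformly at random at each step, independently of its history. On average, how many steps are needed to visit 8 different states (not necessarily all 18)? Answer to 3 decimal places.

10.191

With k distinct states already seen, the next new one arrives after an expected 18/(18-k) steps.
Sum over k = 0,...,7: E = 18/18 + 18/17 + 18/16 + ... + 18/12 + 18/11 = 10.1905.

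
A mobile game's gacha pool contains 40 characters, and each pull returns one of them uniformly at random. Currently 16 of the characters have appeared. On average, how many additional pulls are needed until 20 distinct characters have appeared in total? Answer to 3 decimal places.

7.129

With k distinct characters already seen, the next new one takes an expected 40/(40-k) pulls.
Sum over k = 16,...,19: E = 40/24 + 40/23 + 40/22 + 40/21 = 7.1287.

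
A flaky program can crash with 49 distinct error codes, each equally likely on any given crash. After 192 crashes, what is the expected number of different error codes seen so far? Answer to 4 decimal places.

48.0649

For each error code, P(seen in 192 crashes) = 1 - (48/49)^192 = 0.98092.
By linearity of expectation, E[distinct seen] = 49·(1 - (48/49)^192) = 48.06488.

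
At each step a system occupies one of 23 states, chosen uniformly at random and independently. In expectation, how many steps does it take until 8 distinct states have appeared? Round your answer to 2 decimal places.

Going from k to k+1 distinct takes a geometric number of steps with mean 23/(23-k).
Sum over k = 0,...,7: E = 23/23 + 23/22 + 23/21 + ... + 23/17 + 23/16 = 9.569.

9.57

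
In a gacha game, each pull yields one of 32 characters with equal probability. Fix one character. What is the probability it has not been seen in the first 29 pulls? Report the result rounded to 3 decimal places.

On each pull the fixed character fails to appear with probability 31/32.
P(still missing after 29) = (31/32)^29 = 0.3982.

0.398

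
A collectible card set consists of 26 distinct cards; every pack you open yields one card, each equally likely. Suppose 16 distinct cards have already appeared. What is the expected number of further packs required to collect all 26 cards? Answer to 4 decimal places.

With k distinct cards already seen, the next new one takes an expected 26/(26-k) packs.
Sum over k = 16,...,25: E = 26/10 + 26/9 + 26/8 + ... + 26/2 + 26/1 = 76.15317.

76.1532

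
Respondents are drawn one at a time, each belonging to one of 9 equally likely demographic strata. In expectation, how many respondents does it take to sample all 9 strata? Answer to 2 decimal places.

25.46

After k distinct strata have appeared, the next respondent gives a new one with probability (9-k)/9, so the expected wait for the (k+1)-th is 9/(9-k).
E[T] = 9/9 + 9/8 + 9/7 + ... + 9/2 + 9/1 = 9·H_{9}.
H_{9} = 2.829, so E[T] = 25.461.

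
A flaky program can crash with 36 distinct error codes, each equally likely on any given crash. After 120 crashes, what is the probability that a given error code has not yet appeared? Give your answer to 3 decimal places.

On each crash the fixed error code fails to appear with probability 35/36.
P(still missing after 120) = (35/36)^120 = 0.0340.

0.034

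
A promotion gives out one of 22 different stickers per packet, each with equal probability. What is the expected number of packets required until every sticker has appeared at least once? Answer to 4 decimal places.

Split into phases: going from k distinct to k+1 distinct takes on average 22/(22-k) packets.
E[T] = 22/22 + 22/21 + 22/20 + ... + 22/2 + 22/1 = 22·H_{22}.
H_{22} = 3.69081, so E[T] = 81.19789.

81.1979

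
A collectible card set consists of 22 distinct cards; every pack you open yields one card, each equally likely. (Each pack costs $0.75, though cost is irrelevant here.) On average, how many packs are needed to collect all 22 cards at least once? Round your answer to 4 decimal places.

81.1979

After k distinct cards have appeared, the next pack gives a new one with probability (22-k)/22, so the expected wait for the (k+1)-th is 22/(22-k).
E[T] = 22/22 + 22/21 + 22/20 + ... + 22/2 + 22/1 = 22·H_{22}.
H_{22} = 3.69081, so E[T] = 81.19789.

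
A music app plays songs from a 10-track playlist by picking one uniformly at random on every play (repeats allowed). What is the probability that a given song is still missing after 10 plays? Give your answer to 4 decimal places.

On each play the fixed song fails to appear with probability 9/10.
P(still missing after 10) = (9/10)^10 = 0.34868.

0.3487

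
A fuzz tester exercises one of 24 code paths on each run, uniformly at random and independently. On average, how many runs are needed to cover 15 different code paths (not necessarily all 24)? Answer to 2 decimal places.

Going from k to k+1 distinct takes a geometric number of runs with mean 24/(24-k).
Sum over k = 0,...,14: E = 24/24 + 24/23 + 24/22 + ... + 24/11 + 24/10 = 22.728.

22.73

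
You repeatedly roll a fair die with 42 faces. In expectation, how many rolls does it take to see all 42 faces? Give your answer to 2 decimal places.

After k distinct faces have appeared, the next roll gives a new one with probability (42-k)/42, so the expected wait for the (k+1)-th is 42/(42-k).
E[T] = 42/42 + 42/41 + 42/40 + ... + 42/2 + 42/1 = 42·H_{42}.
H_{42} = 4.327, so E[T] = 181.723.

181.72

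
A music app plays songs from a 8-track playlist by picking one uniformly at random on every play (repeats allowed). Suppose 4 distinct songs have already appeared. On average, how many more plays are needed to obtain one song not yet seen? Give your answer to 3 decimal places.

Each play yields a new song with probability (8-4)/8 = 4/8, so the wait is geometric with mean 8/4.
E = 8/4 = 2.0000.

2.000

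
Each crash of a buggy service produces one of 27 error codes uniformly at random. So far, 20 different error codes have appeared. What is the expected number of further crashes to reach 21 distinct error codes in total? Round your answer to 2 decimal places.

3.86

From k distinct to k+1 distinct takes on average 27/(27-k) crashes.
Only the k = 20 term is needed: E = 27/7 = 3.857.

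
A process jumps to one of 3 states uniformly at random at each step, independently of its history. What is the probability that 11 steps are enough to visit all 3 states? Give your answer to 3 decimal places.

0.965

By inclusion–exclusion over which states are missing,
P(all seen) = Σ_{j=0}^{3} (-1)^j C(3,j)((3-j)/3)^11
= 1.0000 - 0.0347 + 0.0000 - 0.0000
= 0.9653.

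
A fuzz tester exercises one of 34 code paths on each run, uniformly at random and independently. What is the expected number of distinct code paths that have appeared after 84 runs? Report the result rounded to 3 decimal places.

31.230

For each code path, P(seen in 84 runs) = 1 - (33/34)^84 = 0.9185.
By linearity of expectation, E[distinct seen] = 34·(1 - (33/34)^84) = 31.2304.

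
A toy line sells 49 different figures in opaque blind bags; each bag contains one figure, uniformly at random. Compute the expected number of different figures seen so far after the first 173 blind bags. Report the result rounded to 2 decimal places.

For each figure, P(seen in 173 blind bags) = 1 - (48/49)^173 = 0.972.
By linearity of expectation, E[distinct seen] = 49·(1 - (48/49)^173) = 47.616.

47.62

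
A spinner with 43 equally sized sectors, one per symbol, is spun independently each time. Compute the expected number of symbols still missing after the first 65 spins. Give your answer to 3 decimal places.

For each symbol, P(unseen after 65) = (42/43)^65 = 0.2166.
By linearity of expectation, E[unseen] = 43·(42/43)^65 = 9.3159.

9.316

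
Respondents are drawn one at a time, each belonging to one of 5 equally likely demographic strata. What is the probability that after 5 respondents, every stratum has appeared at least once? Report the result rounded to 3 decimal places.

Let A_i be the event that stratum i is missing after 5 respondents. By inclusion–exclusion on the A_i,
P(all seen) = Σ_{j=0}^{5} (-1)^j C(5,j)((5-j)/5)^5
= 1.0000 - 1.6384 + 0.7776 - 0.1024 + 0.0016 - 0.0000
= 0.0384.

0.038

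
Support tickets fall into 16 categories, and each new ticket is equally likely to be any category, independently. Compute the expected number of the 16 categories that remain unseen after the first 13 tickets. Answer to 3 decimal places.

6.914

For each category, P(unseen after 13) = (15/16)^13 = 0.4321.
By linearity of expectation, E[unseen] = 16·(15/16)^13 = 6.9143.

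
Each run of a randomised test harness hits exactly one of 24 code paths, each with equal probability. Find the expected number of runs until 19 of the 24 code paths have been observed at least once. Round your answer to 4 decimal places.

35.8230

With k distinct code paths already seen, the next new one arrives after an expected 24/(24-k) runs.
Sum over k = 0,...,18: E = 24/24 + 24/23 + 24/22 + ... + 24/7 + 24/6 = 35.82300.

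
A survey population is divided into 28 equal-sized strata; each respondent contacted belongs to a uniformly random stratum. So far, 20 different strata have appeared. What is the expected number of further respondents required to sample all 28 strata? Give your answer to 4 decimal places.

76.1000

From k distinct to k+1 distinct takes on average 28/(28-k) respondents.
Sum over k = 20,...,27: E = 28/8 + 28/7 + 28/6 + ... + 28/2 + 28/1 = 76.10000.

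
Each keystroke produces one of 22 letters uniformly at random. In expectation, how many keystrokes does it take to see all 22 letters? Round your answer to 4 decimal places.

Split into phases: going from k distinct to k+1 distinct takes on average 22/(22-k) keystrokes.
E[T] = 22/22 + 22/21 + 22/20 + ... + 22/2 + 22/1 = 22·H_{22}.
H_{22} = 3.69081, so E[T] = 81.19789.

81.1979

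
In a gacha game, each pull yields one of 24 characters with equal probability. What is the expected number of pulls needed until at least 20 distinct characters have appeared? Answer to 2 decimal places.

40.62

Going from k to k+1 distinct takes a geometric number of pulls with mean 24/(24-k).
Sum over k = 0,...,19: E = 24/24 + 24/23 + 24/22 + ... + 24/6 + 24/5 = 40.623.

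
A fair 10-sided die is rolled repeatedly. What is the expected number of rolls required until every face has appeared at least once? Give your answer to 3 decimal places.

29.290

Split into phases: going from k distinct to k+1 distinct takes on average 10/(10-k) rolls.
E[T] = 10/10 + 10/9 + 10/8 + ... + 10/2 + 10/1 = 10·H_{10}.
H_{10} = 2.9290, so E[T] = 29.2897.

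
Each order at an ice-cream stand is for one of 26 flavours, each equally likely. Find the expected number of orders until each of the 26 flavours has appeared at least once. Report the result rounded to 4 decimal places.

100.2149

After k distinct flavours have appeared, the next order gives a new one with probability (26-k)/26, so the expected wait for the (k+1)-th is 26/(26-k).
E[T] = 26/26 + 26/25 + 26/24 + ... + 26/2 + 26/1 = 26·H_{26}.
H_{26} = 3.85442, so E[T] = 100.21491.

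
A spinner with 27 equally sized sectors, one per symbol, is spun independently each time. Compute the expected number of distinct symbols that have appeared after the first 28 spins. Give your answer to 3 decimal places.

For each symbol, P(seen in 28 spins) = 1 - (26/27)^28 = 0.6524.
By linearity of expectation, E[distinct seen] = 27·(1 - (26/27)^28) = 17.6150.

17.615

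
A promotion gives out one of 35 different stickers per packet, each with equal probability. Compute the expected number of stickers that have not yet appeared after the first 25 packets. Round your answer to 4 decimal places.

16.9566

For each sticker, P(unseen after 25) = (34/35)^25 = 0.48448.
By linearity of expectation, E[unseen] = 35·(34/35)^25 = 16.95664.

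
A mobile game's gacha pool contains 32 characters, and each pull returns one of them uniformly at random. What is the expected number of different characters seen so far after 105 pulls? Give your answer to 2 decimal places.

For each character, P(seen in 105 pulls) = 1 - (31/32)^105 = 0.964.
By linearity of expectation, E[distinct seen] = 32·(1 - (31/32)^105) = 30.859.

30.86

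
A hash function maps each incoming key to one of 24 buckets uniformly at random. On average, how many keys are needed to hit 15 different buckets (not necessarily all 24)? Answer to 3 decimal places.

Going from k to k+1 distinct takes a geometric number of keys with mean 24/(24-k).
Sum over k = 0,...,14: E = 24/24 + 24/23 + 24/22 + ... + 24/11 + 24/10 = 22.7278.

22.728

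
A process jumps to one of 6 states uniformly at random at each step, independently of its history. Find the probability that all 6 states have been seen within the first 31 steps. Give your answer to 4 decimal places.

0.9790

By inclusion–exclusion over which states are missing,
P(all seen) = Σ_{j=0}^{6} (-1)^j C(6,j)((6-j)/6)^31
= 1.00000 - 0.02106 + 0.00005 - 0.00000 + 0.00000 - 0.00000 + 0.00000
= 0.97899.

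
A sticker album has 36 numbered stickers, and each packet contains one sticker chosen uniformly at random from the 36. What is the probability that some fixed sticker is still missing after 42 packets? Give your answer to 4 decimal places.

Each packet misses the fixed sticker with probability (36-1)/36 = 35/36, independently.
P(still missing after 42) = (35/36)^42 = 0.30630.

0.3063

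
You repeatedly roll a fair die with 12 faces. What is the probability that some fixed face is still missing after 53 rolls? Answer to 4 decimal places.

On each roll the fixed face fails to appear with probability 11/12.
P(still missing after 53) = (11/12)^53 = 0.00994.

0.0099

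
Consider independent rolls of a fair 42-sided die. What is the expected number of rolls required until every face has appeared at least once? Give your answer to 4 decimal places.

181.7232

Split into phases: going from k distinct to k+1 distinct takes on average 42/(42-k) rolls.
E[T] = 42/42 + 42/41 + 42/40 + ... + 42/2 + 42/1 = 42·H_{42}.
H_{42} = 4.32674, so E[T] = 181.72320.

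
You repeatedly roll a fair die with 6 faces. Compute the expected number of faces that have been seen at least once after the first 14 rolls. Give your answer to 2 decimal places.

For each face, P(seen in 14 rolls) = 1 - (5/6)^14 = 0.922.
By linearity of expectation, E[distinct seen] = 6·(1 - (5/6)^14) = 5.533.

5.53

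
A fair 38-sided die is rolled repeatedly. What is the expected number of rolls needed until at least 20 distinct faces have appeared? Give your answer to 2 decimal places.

27.85

With k distinct faces already seen, the next new one arrives after an expected 38/(38-k) rolls.
Sum over k = 0,...,19: E = 38/38 + 38/37 + 38/36 + ... + 38/20 + 38/19 = 27.846.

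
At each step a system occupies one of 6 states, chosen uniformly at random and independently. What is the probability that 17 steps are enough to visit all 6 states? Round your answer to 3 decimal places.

By inclusion–exclusion over which states are missing,
P(all seen) = Σ_{j=0}^{6} (-1)^j C(6,j)((6-j)/6)^17
= 1.0000 - 0.2704 + 0.0152 - 0.0002 + 0.0000 - 0.0000 + 0.0000
= 0.7446.

0.745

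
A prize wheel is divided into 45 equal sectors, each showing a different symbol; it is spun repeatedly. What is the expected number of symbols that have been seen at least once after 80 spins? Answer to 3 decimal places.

37.545

For each symbol, P(seen in 80 spins) = 1 - (44/45)^80 = 0.8343.
By linearity of expectation, E[distinct seen] = 45·(1 - (44/45)^80) = 37.5454.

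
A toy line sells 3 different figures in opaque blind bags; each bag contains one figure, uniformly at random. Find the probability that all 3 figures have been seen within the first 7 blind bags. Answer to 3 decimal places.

By inclusion–exclusion over which figures are missing,
P(all seen) = Σ_{j=0}^{3} (-1)^j C(3,j)((3-j)/3)^7
= 1.0000 - 0.1756 + 0.0014 - 0.0000
= 0.8258.

0.826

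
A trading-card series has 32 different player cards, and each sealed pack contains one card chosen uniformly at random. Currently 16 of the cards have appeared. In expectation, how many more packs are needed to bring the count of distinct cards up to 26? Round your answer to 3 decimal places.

With k distinct cards already seen, the next new one takes an expected 32/(32-k) packs.
Sum over k = 16,...,25: E = 32/16 + 32/15 + 32/14 + ... + 32/8 + 32/7 = 29.7833.

29.783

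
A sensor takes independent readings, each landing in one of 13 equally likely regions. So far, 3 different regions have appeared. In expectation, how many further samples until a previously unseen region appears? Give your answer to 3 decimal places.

Each sample yields a new region with probability (13-3)/13 = 10/13, so the wait is geometric with mean 13/10.
E = 13/10 = 1.3000.

1.300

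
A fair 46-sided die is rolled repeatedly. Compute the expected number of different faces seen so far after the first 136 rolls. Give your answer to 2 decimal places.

43.68

For each face, P(seen in 136 rolls) = 1 - (45/46)^136 = 0.950.
By linearity of expectation, E[distinct seen] = 46·(1 - (45/46)^136) = 43.685.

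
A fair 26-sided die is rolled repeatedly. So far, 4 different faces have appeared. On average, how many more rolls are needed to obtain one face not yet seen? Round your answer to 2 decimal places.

The number of rolls until the next new face is geometric with success probability 22/26, so its mean is 26/22.
E = 26/22 = 1.182.

1.18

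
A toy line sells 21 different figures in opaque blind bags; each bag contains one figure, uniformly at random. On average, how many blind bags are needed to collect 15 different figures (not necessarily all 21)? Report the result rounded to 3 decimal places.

25.103

Going from k to k+1 distinct takes a geometric number of blind bags with mean 21/(21-k).
Sum over k = 0,...,14: E = 21/21 + 21/20 + 21/19 + ... + 21/8 + 21/7 = 25.1025.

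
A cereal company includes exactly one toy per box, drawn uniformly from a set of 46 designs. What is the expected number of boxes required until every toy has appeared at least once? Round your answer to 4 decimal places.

203.1676

The wait to go from k to k+1 distinct toys is geometric with mean 46/(46-k).
E[T] = 46/46 + 46/45 + 46/44 + ... + 46/2 + 46/1 = 46·H_{46}.
H_{46} = 4.41669, so E[T] = 203.16761.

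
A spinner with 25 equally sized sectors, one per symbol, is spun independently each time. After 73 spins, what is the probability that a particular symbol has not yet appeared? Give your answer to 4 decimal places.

On each spin the fixed symbol fails to appear with probability 24/25.
P(still missing after 73) = (24/25)^73 = 0.05079.

0.0508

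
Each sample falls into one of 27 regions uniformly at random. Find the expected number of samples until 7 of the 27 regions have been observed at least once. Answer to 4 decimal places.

With k distinct regions already seen, the next new one arrives after an expected 27/(27-k) samples.
Sum over k = 0,...,6: E = 27/27 + 27/26 + 27/25 + ... + 27/22 + 27/21 = 7.93036.

7.9304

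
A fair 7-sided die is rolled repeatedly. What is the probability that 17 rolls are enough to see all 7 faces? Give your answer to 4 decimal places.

Let A_i be the event that face i is missing after 17 rolls. By inclusion–exclusion on the A_i,
P(all seen) = Σ_{j=0}^{7} (-1)^j C(7,j)((7-j)/7)^17
= 1.00000 - 0.50933 + 0.06887 - 0.00258 + 0.00002 - 0.00000 + 0.00000 - 0.00000
= 0.55697.

0.5570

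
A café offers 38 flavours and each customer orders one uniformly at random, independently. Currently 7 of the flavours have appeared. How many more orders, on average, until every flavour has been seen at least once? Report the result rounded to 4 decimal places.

With k distinct flavours already seen, the next new one takes an expected 38/(38-k) orders.
Sum over k = 7,...,37: E = 38/31 + 38/30 + 38/29 + ... + 38/2 + 38/1 = 153.03532.

153.0353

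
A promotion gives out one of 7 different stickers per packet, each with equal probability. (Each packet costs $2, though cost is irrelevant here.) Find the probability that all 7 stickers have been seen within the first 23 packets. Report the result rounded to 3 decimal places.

By inclusion–exclusion over which stickers are missing,
P(all seen) = Σ_{j=0}^{7} (-1)^j C(7,j)((7-j)/7)^23
= 1.0000 - 0.2020 + 0.0091 - 0.0001 + 0.0000 - 0.0000 + 0.0000 - 0.0000
= 0.8071.

0.807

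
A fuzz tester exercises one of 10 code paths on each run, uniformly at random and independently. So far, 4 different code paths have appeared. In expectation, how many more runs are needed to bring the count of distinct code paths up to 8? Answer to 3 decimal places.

9.500

From k distinct to k+1 distinct takes on average 10/(10-k) runs.
Sum over k = 4,...,7: E = 10/6 + 10/5 + 10/4 + 10/3 = 9.5000.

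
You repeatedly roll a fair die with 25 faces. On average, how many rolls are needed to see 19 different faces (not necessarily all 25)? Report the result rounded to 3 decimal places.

Going from k to k+1 distinct takes a geometric number of rolls with mean 25/(25-k).
Sum over k = 0,...,18: E = 25/25 + 25/24 + 25/23 + ... + 25/8 + 25/7 = 34.1490.

34.149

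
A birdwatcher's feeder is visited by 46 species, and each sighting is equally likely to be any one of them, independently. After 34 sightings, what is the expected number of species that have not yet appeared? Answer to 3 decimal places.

For each species, P(unseen after 34) = (45/46)^34 = 0.4737.
By linearity of expectation, E[unseen] = 46·(45/46)^34 = 21.7880.

21.788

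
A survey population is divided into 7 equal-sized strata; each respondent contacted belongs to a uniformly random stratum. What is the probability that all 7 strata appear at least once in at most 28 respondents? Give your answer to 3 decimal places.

Let A_i be the event that stratum i is missing after 28 respondents. By inclusion–exclusion on the A_i,
P(all seen) = Σ_{j=0}^{7} (-1)^j C(7,j)((7-j)/7)^28
= 1.0000 - 0.0935 + 0.0017 - 0.0000 + 0.0000 - 0.0000 + 0.0000 - 0.0000
= 0.9082.

0.908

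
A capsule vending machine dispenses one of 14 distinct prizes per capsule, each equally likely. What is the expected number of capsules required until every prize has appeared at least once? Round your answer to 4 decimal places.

45.5219

Split into phases: going from k distinct to k+1 distinct takes on average 14/(14-k) capsules.
E[T] = 14/14 + 14/13 + 14/12 + ... + 14/2 + 14/1 = 14·H_{14}.
H_{14} = 3.25156, so E[T] = 45.52187.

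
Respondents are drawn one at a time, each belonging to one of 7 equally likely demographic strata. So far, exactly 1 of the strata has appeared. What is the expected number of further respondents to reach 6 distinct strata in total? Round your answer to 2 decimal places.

With k distinct strata already seen, the next new one takes an expected 7/(7-k) respondents.
Sum over k = 1,...,5: E = 7/6 + 7/5 + 7/4 + 7/3 + 7/2 = 10.150.

10.15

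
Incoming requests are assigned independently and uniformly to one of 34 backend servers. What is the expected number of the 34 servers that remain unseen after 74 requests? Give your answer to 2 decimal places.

For each server, P(unseen after 74) = (33/34)^74 = 0.110.
By linearity of expectation, E[unseen] = 34·(33/34)^74 = 3.733.

3.73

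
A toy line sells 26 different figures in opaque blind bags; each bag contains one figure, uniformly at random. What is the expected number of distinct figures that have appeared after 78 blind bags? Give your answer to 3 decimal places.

For each figure, P(seen in 78 blind bags) = 1 - (25/26)^78 = 0.9531.
By linearity of expectation, E[distinct seen] = 26·(1 - (25/26)^78) = 24.7800.

24.780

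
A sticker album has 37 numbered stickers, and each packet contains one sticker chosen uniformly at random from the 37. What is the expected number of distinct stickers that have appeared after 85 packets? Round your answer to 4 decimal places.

For each sticker, P(seen in 85 packets) = 1 - (36/37)^85 = 0.90260.
By linearity of expectation, E[distinct seen] = 37·(1 - (36/37)^85) = 33.39614.

33.3961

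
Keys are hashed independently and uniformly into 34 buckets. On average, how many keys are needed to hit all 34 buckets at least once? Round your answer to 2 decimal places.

After k distinct buckets have appeared, the next key gives a new one with probability (34-k)/34, so the expected wait for the (k+1)-th is 34/(34-k).
E[T] = 34/34 + 34/33 + 34/32 + ... + 34/2 + 34/1 = 34·H_{34}.
H_{34} = 4.118, so E[T] = 140.019.

140.02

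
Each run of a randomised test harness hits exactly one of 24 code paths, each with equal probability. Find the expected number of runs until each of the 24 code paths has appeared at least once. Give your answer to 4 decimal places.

90.6230

After k distinct code paths have appeared, the next run gives a new one with probability (24-k)/24, so the expected wait for the (k+1)-th is 24/(24-k).
E[T] = 24/24 + 24/23 + 24/22 + ... + 24/2 + 24/1 = 24·H_{24}.
H_{24} = 3.77596, so E[T] = 90.62300.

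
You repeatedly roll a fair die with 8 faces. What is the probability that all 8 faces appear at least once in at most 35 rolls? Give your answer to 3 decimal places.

0.926

By inclusion–exclusion over which faces are missing,
P(all seen) = Σ_{j=0}^{8} (-1)^j C(8,j)((8-j)/8)^35
= 1.0000 - 0.0747 + 0.0012 - 0.0000 + 0.0000 - 0.0000 + 0.0000 - 0.0000 + 0.0000
= 0.9265.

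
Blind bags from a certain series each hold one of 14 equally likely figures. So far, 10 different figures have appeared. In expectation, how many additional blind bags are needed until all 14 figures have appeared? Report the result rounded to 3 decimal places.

29.167

From k distinct to k+1 distinct takes on average 14/(14-k) blind bags.
Sum over k = 10,...,13: E = 14/4 + 14/3 + 14/2 + 14/1 = 29.1667.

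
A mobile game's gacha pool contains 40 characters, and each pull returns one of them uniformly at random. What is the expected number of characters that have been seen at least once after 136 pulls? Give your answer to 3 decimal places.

38.722

For each character, P(seen in 136 pulls) = 1 - (39/40)^136 = 0.9680.
By linearity of expectation, E[distinct seen] = 40·(1 - (39/40)^136) = 38.7215.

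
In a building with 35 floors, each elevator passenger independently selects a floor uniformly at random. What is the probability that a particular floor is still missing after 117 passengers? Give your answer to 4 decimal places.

0.0337

On each passenger the fixed floor fails to appear with probability 34/35.
P(still missing after 117) = (34/35)^117 = 0.03366.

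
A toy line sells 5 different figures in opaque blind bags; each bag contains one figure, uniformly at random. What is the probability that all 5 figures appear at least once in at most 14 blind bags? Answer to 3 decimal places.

0.788

By inclusion–exclusion over which figures are missing,
P(all seen) = Σ_{j=0}^{5} (-1)^j C(5,j)((5-j)/5)^14
= 1.0000 - 0.2199 + 0.0078 - 0.0000 + 0.0000 - 0.0000
= 0.7879.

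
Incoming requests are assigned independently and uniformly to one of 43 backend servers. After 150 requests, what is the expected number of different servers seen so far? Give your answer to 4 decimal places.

For each server, P(seen in 150 requests) = 1 - (42/43)^150 = 0.97068.
By linearity of expectation, E[distinct seen] = 43·(1 - (42/43)^150) = 41.73935.

41.7394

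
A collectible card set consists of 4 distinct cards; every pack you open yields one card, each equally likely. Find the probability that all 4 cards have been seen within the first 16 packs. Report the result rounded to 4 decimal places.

By inclusion–exclusion over which cards are missing,
P(all seen) = Σ_{j=0}^{4} (-1)^j C(4,j)((4-j)/4)^16
= 1.00000 - 0.04009 + 0.00009 - 0.00000 + 0.00000
= 0.96000.

0.9600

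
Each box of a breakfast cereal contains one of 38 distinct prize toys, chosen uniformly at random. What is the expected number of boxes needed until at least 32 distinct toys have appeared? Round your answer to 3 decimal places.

67.560

With k distinct toys already seen, the next new one arrives after an expected 38/(38-k) boxes.
Sum over k = 0,...,31: E = 38/38 + 38/37 + 38/36 + ... + 38/8 + 38/7 = 67.5603.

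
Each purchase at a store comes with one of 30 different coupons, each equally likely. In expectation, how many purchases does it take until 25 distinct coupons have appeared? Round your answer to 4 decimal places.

51.3496

Going from k to k+1 distinct takes a geometric number of purchases with mean 30/(30-k).
Sum over k = 0,...,24: E = 30/30 + 30/29 + 30/28 + ... + 30/7 + 30/6 = 51.34961.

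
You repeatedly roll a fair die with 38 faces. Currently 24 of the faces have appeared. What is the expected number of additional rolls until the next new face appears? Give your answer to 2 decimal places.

2.71

Each roll yields a new face with probability (38-24)/38 = 14/38, so the wait is geometric with mean 38/14.
E = 38/14 = 2.714.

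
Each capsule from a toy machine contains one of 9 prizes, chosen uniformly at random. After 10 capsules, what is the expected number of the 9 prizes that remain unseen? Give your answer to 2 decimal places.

2.77

For each prize, P(unseen after 10) = (8/9)^10 = 0.308.
By linearity of expectation, E[unseen] = 9·(8/9)^10 = 2.772.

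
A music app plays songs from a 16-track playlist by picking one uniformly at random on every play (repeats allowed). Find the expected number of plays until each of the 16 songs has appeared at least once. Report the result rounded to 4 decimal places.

Split into phases: going from k distinct to k+1 distinct takes on average 16/(16-k) plays.
E[T] = 16/16 + 16/15 + 16/14 + ... + 16/2 + 16/1 = 16·H_{16}.
H_{16} = 3.38073, so E[T] = 54.09166.

54.0917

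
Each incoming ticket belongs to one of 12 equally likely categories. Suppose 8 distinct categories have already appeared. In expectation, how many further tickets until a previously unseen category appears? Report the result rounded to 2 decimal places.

3.00

The number of tickets until the next new category is geometric with success probability 4/12, so its mean is 12/4.
E = 12/4 = 3.000.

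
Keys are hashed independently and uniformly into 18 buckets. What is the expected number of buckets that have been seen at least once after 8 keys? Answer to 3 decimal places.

6.606

For each bucket, P(seen in 8 keys) = 1 - (17/18)^8 = 0.3670.
By linearity of expectation, E[distinct seen] = 18·(1 - (17/18)^8) = 6.6058.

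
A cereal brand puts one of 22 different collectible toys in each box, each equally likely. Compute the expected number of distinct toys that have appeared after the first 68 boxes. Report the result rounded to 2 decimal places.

For each toy, P(seen in 68 boxes) = 1 - (21/22)^68 = 0.958.
By linearity of expectation, E[distinct seen] = 22·(1 - (21/22)^68) = 21.070.

21.07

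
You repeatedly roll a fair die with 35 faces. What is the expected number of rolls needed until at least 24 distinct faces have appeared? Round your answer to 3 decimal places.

39.442

Going from k to k+1 distinct takes a geometric number of rolls with mean 35/(35-k).
Sum over k = 0,...,23: E = 35/35 + 35/34 + 35/33 + ... + 35/13 + 35/12 = 39.4416.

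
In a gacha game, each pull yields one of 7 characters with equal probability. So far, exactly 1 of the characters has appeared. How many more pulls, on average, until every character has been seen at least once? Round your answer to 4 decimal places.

With k distinct characters already seen, the next new one takes an expected 7/(7-k) pulls.
Sum over k = 1,...,6: E = 7/6 + 7/5 + 7/4 + 7/3 + 7/2 + 7/1 = 17.15000.

17.1500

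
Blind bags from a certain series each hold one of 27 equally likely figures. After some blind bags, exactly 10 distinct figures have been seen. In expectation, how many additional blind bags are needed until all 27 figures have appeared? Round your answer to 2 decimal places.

The wait to go from k to k+1 distinct figures is geometric with mean 27/(27-k).
Sum over k = 10,...,26: E = 27/17 + 27/16 + 27/15 + ... + 27/2 + 27/1 = 92.868.

92.87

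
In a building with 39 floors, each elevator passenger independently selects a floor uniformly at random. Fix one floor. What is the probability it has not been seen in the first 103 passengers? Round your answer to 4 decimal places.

0.0689

On each passenger the fixed floor fails to appear with probability 38/39.
P(still missing after 103) = (38/39)^103 = 0.06887.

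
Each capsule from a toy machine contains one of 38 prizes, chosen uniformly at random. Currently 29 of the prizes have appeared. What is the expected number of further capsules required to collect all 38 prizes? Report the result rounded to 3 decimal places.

107.501

With k distinct prizes already seen, the next new one takes an expected 38/(38-k) capsules.
Sum over k = 29,...,37: E = 38/9 + 38/8 + 38/7 + ... + 38/2 + 38/1 = 107.5008.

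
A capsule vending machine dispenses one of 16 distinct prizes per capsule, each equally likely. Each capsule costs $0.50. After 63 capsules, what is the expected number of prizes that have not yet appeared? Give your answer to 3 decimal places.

0.274

For each prize, P(unseen after 63) = (15/16)^63 = 0.0171.
By linearity of expectation, E[unseen] = 16·(15/16)^63 = 0.2744.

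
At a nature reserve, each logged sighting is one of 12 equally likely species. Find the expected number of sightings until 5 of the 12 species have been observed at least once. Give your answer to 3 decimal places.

6.124

With k distinct species already seen, the next new one arrives after an expected 12/(12-k) sightings.
Sum over k = 0,...,4: E = 12/12 + 12/11 + 12/10 + 12/9 + 12/8 = 6.1242.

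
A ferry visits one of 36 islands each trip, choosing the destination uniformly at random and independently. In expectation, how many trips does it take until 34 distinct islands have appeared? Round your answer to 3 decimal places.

96.284

Going from k to k+1 distinct takes a geometric number of trips with mean 36/(36-k).
Sum over k = 0,...,33: E = 36/36 + 36/35 + 36/34 + ... + 36/4 + 36/3 = 96.2841.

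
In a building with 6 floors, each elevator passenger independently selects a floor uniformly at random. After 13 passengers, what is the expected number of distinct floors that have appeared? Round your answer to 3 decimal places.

For each floor, P(seen in 13 passengers) = 1 - (5/6)^13 = 0.9065.
By linearity of expectation, E[distinct seen] = 6·(1 - (5/6)^13) = 5.4392.

5.439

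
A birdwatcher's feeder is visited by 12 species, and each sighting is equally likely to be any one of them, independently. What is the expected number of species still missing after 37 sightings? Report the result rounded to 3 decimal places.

For each species, P(unseen after 37) = (11/12)^37 = 0.0400.
By linearity of expectation, E[unseen] = 12·(11/12)^37 = 0.4797.

0.480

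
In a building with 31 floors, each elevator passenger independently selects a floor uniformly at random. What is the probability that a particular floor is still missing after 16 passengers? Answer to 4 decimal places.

0.5918

On each passenger the fixed floor fails to appear with probability 30/31.
P(still missing after 16) = (30/31)^16 = 0.59177.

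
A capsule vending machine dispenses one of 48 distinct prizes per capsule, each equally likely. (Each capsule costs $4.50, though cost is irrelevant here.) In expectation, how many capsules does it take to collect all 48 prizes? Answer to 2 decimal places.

214.02

The wait to go from k to k+1 distinct prizes is geometric with mean 48/(48-k).
E[T] = 48/48 + 48/47 + 48/46 + ... + 48/2 + 48/1 = 48·H_{48}.
H_{48} = 4.459, so E[T] = 214.022.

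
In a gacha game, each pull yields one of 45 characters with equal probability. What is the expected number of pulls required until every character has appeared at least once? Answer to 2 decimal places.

197.77

Split into phases: going from k distinct to k+1 distinct takes on average 45/(45-k) pulls.
E[T] = 45/45 + 45/44 + 45/43 + ... + 45/2 + 45/1 = 45·H_{45}.
H_{45} = 4.395, so E[T] = 197.773.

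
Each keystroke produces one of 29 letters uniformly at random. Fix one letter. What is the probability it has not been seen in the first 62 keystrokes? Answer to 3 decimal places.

On each keystroke the fixed letter fails to appear with probability 28/29.
P(still missing after 62) = (28/29)^62 = 0.1135.

0.114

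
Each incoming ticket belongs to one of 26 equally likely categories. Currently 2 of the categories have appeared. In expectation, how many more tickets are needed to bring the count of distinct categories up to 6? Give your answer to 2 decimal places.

The wait to go from k to k+1 distinct categories is geometric with mean 26/(26-k).
Sum over k = 2,...,5: E = 26/24 + 26/23 + 26/22 + 26/21 = 4.634.

4.63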